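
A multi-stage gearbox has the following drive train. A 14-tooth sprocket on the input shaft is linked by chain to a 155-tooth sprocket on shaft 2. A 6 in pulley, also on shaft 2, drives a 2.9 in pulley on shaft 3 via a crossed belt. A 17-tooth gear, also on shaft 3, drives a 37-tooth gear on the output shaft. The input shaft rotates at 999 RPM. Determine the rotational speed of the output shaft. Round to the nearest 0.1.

chain 155/14 = 11.071 → 999/11.071 = 90.232 RPM
belt 2.9/6 = 0.48333 → 90.232/0.48333 = 186.69 RPM
gear mesh 37/17 = 2.1765 → 186.69/2.1765 = 85.775 RPM

85.8 RPM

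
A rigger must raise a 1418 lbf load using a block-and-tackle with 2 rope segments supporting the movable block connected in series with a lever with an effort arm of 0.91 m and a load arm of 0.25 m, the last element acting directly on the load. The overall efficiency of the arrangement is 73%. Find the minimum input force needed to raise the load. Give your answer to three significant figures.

267 lbf

Block-and-tackle MA = number of supporting rope parts = 2.
Lever MA = effort arm / load arm = 0.91/0.25 = 3.64.
Combined ideal MA = 2 × 3.64 = 7.28.
Actual MA = 7.28 × 0.73 = 5.3144.
Effort = load / actual MA = 1418 / 5.3144 = 266.82 lbf.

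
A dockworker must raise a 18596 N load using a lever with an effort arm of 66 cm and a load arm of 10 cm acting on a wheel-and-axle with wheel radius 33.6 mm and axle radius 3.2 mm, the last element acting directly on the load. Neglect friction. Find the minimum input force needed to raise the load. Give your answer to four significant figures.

Lever MA = effort arm / load arm = 66/10 = 6.6.
Wheel-and-axle MA = R/r = 33.6/3.2 = 10.5.
Combined ideal MA = 6.6 × 10.5 = 69.3.
Effort = load / MA = 18596 / 69.3 = 268.34 N.

268.3 N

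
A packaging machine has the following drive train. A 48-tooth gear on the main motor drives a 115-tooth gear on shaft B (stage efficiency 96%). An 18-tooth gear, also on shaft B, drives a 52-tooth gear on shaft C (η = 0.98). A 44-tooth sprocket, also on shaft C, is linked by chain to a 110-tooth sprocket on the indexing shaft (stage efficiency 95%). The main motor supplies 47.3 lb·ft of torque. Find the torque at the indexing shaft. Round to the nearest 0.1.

Gear mesh: ratio = 115/48 = 2.3958; torque at shaft B = 47.3 × 2.3958 × 0.96 = 108.79 lb·ft.
Gear mesh: ratio = 52/18 = 2.8889; torque at shaft C = 108.79 × 2.8889 × 0.98 = 308 lb·ft.
Chain: ratio = 110/44 = 2.5; torque at the indexing shaft = 308 × 2.5 × 0.95 = 731.49 lb·ft.

731.5 lb·ft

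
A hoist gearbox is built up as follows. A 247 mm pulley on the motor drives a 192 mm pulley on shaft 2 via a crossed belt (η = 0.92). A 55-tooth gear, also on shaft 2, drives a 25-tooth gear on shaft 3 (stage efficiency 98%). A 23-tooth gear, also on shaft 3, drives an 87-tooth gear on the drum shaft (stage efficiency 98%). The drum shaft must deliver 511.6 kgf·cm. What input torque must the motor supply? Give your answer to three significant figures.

Overall ratio R = 0.77733 × 0.45455 × 3.7826 = 1.3365; overall efficiency η = 0.92 × 0.98 × 0.98 = 0.8836.
Input torque = output torque / (R × η) = 511.6 / (1.3365 × 0.8836) = 433.23 kgf·cm.

433 kgf·cm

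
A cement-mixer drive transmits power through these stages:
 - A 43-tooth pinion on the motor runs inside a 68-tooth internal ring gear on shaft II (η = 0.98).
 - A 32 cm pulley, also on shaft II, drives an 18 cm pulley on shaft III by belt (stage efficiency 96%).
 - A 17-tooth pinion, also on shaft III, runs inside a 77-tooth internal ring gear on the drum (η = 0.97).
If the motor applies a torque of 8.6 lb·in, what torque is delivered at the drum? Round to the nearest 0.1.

Internal gear: ratio = 68/43 = 1.5814; torque at shaft II = 8.6 × 1.5814 × 0.98 = 13.328 lb·in.
Belt: ratio = 18/32 = 0.5625; torque at shaft III = 13.328 × 0.5625 × 0.96 = 7.1971 lb·in.
Internal gear: ratio = 77/17 = 4.5294; torque at the drum = 7.1971 × 4.5294 × 0.97 = 31.621 lb·in.

31.6 lb·in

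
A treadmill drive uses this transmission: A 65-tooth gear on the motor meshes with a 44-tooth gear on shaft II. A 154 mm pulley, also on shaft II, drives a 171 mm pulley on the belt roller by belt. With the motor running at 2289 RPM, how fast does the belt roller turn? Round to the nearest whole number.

Gear mesh: ratio = 44/65 = 0.67692, so shaft II turns at 2289 / 0.67692 = 3381.5 RPM.
Belt: ratio = 171/154 = 1.1104, so the belt roller turns at 3381.5 / 1.1104 = 3045.3 RPM.

3045 RPM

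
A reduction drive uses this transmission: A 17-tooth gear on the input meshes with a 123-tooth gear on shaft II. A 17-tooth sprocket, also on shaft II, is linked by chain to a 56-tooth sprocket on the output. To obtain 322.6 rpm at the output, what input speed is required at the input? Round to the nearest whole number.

7689 rpm

Overall ratio R = 7.2353 × 3.2941 = 23.834.
Required input speed = output speed × R = 322.6 × 23.834 = 7688.8 rpm.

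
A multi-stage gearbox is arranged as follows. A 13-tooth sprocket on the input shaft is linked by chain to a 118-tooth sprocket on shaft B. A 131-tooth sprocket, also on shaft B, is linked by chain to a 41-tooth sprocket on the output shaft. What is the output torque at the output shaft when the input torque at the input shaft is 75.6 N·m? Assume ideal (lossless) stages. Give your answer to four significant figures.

214.8 N·m

Chain: ratio = 118/13 = 9.0769; torque at shaft B = 75.6 × 9.0769 = 686.22 N·m.
Chain: ratio = 41/131 = 0.31298; torque at the output shaft = 686.22 × 0.31298 = 214.77 N·m.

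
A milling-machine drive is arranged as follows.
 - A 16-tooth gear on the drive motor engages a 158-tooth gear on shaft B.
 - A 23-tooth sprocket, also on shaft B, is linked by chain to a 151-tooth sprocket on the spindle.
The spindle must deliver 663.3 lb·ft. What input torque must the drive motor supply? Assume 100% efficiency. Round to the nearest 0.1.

Overall ratio R = 9.875 × 6.5652 = 64.832.
Input torque = output torque / R = 663.3 / 64.832 = 10.231 lb·ft.

10.2 lb·ft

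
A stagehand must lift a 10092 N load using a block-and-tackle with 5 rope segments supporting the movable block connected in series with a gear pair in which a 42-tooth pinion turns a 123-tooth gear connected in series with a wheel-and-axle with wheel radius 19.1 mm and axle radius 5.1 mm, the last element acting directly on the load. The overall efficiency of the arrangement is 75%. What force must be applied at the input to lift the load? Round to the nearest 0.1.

245.4 N

Block-and-tackle MA = number of supporting rope parts = 5.
Gear pair MA = 123/42 = 2.9286.
Wheel-and-axle MA = R/r = 19.1/5.1 = 3.7451.
Combined ideal MA = 5 × 2.9286 × 3.7451 = 54.839.
Actual MA = 54.839 × 0.75 = 41.129.
Effort = load / actual MA = 10092 / 41.129 = 245.37 N.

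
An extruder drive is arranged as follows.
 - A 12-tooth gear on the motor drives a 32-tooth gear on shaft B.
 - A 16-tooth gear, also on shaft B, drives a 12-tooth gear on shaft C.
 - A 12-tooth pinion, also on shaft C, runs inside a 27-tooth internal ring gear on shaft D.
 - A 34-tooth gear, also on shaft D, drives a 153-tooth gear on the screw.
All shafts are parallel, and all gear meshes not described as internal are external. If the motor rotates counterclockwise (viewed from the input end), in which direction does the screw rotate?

the motor → shaft B: external mesh, 1 reversal → CW.
shaft B → shaft C: external mesh, 1 reversal → CCW.
shaft C → shaft D: internal mesh, same direction → CCW.
shaft D → the screw: external mesh, 1 reversal → CW.
3 reversals in total — an odd number — so the screw turns opposite to the motor.

clockwise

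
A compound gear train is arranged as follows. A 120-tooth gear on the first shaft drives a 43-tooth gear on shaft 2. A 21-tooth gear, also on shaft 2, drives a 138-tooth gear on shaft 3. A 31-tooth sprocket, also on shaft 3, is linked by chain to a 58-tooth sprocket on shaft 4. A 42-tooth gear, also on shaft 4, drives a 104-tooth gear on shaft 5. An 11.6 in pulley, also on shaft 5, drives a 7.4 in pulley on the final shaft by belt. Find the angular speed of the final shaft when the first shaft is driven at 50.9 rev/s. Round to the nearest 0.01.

7.31 rev/s

gear mesh 43/120 = 0.35833 → 50.9/0.35833 = 142.05 rev/s
gear mesh 138/21 = 6.5714 → 142.05/6.5714 = 21.616 rev/s
chain 58/31 = 1.871 → 21.616/1.871 = 11.553 rev/s
gear mesh 104/42 = 2.4762 → 11.553/2.4762 = 4.6657 rev/s
belt 7.4/11.6 = 0.63793 → 4.6657/0.63793 = 7.3139 rev/s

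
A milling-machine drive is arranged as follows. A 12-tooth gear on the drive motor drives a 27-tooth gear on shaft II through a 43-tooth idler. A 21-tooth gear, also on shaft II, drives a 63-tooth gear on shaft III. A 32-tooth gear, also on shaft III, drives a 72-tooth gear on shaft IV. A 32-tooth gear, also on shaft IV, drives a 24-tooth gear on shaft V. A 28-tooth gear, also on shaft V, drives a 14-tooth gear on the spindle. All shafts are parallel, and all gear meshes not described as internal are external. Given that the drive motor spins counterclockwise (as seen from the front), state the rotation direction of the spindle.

the drive motor → shaft II: driver → idler → driven is 2 external meshes, 2 reversals → CCW.
shaft II → shaft III: external mesh, 1 reversal → CW.
shaft III → shaft IV: external mesh, 1 reversal → CCW.
shaft IV → shaft V: external mesh, 1 reversal → CW.
shaft V → the spindle: external mesh, 1 reversal → CCW.
6 reversals in total — an even number — so the spindle turns the same way as the drive motor.

counterclockwise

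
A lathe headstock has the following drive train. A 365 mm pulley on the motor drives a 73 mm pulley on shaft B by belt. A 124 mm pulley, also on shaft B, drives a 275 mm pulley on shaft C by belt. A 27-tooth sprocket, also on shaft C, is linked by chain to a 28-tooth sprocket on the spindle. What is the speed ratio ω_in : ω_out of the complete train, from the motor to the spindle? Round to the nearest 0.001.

Each stage contributes driven/driver: belt 73/365 = 0.2, belt 275/124 = 2.2177, chain 28/27 = 1.037.
Overall: 0.2 × 2.2177 × 1.037 = 0.45998.

0.460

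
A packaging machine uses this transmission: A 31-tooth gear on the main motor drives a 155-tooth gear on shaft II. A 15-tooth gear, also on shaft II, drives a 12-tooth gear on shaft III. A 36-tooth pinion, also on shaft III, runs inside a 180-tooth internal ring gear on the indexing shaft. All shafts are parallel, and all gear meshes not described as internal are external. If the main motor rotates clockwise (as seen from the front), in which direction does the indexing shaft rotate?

clockwise

the main motor → shaft II: external mesh, 1 reversal → CCW.
shaft II → shaft III: external mesh, 1 reversal → CW.
shaft III → the indexing shaft: internal mesh, same direction → CW.
2 reversals in total — an even number — so the indexing shaft turns the same way as the main motor.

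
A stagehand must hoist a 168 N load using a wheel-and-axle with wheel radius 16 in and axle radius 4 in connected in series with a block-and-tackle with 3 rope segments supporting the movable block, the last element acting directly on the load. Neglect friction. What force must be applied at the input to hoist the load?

Wheel-and-axle MA = R/r = 16/4 = 4.
Block-and-tackle MA = number of supporting rope parts = 3.
Combined ideal MA = 4 × 3 = 12.
Effort = load / MA = 168 / 12 = 14 N.

14 N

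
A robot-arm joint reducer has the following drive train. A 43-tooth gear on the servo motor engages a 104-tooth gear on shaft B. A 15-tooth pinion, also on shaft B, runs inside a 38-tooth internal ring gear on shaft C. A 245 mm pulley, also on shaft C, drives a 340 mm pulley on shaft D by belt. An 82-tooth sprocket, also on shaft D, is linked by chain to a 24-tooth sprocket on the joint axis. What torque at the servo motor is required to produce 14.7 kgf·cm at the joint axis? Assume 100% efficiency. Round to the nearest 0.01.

5.91 kgf·cm

Overall ratio R = 2.4186 × 2.5333 × 1.3878 × 0.29268 = 2.4887.
Input torque = output torque / R = 14.7 / 2.4887 = 5.9068 kgf·cm.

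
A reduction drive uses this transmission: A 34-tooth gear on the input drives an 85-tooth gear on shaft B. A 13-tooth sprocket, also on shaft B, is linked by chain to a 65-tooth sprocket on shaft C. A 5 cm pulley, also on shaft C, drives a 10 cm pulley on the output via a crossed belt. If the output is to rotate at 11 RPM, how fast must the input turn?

Overall ratio R = 2.5 × 5 × 2 = 25.
Required input speed = output speed × R = 11 × 25 = 275 RPM.

275 RPM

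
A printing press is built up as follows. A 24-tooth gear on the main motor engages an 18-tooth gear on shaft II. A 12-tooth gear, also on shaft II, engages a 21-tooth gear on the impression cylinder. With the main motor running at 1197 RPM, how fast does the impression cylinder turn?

the main motor → shaft II (gear mesh, 18/24): 1197 ÷ 0.75 = 1596 RPM
shaft II → the impression cylinder (gear mesh, 21/12): 1596 ÷ 1.75 = 912 RPM

912 RPM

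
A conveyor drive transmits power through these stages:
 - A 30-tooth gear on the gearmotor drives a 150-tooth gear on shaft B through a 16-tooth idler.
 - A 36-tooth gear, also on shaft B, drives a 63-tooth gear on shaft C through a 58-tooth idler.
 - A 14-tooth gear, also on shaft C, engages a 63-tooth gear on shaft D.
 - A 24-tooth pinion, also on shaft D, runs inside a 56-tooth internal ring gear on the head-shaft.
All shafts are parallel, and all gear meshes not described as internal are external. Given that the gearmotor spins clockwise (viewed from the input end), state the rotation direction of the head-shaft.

counterclockwise

the gearmotor → shaft B: driver → idler → driven is 2 external meshes, 2 reversals → CW.
shaft B → shaft C: driver → idler → driven is 2 external meshes, 2 reversals → CW.
shaft C → shaft D: external mesh, 1 reversal → CCW.
shaft D → the head-shaft: internal mesh, same direction → CCW.
5 reversals in total — an odd number — so the head-shaft turns opposite to the gearmotor.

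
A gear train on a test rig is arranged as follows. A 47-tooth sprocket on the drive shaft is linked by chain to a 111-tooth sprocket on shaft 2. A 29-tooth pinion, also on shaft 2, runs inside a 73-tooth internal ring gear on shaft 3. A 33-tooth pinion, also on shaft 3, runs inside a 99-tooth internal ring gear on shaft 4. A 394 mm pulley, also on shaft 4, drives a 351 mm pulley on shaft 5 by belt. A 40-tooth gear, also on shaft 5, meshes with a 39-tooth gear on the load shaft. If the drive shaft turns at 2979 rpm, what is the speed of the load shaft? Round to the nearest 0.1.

the drive shaft → shaft 2 (chain, 111/47): 2979 ÷ 2.3617 = 1261.4 rpm
shaft 2 → shaft 3 (internal gear, 73/29): 1261.4 ÷ 2.5172 = 501.1 rpm
shaft 3 → shaft 4 (internal gear, 99/33): 501.1 ÷ 3 = 167.03 rpm
shaft 4 → shaft 5 (belt, 351/394): 167.03 ÷ 0.89086 = 187.49 rpm
shaft 5 → the load shaft (gear mesh, 39/40): 187.49 ÷ 0.975 = 192.3 rpm

192.3 rpm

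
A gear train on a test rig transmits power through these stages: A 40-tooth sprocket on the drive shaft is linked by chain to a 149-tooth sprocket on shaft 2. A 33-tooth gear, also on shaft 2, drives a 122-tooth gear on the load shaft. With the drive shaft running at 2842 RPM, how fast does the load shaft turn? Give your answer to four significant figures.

Chain: ratio = 149/40 = 3.725, so shaft 2 turns at 2842 / 3.725 = 762.95 RPM.
Gear mesh: ratio = 122/33 = 3.697, so the load shaft turns at 762.95 / 3.697 = 206.37 RPM.

206.4 RPM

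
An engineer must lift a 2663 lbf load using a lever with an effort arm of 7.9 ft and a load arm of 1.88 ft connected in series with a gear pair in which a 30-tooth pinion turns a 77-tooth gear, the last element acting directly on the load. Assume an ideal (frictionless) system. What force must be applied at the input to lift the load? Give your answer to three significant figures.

247 lbf

Lever MA = effort arm / load arm = 7.9/1.88 = 4.2021.
Gear pair MA = 77/30 = 2.5667.
Combined ideal MA = 4.2021 × 2.5667 = 10.785.
Effort = load / MA = 2663 / 10.785 = 246.91 lbf.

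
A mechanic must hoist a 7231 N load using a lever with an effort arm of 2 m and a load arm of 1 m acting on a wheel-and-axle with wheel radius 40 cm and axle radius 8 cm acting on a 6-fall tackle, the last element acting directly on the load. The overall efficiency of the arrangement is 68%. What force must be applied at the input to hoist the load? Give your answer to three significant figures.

177 N

Lever MA = effort arm / load arm = 2/1 = 2.
Wheel-and-axle MA = R/r = 40/8 = 5.
Block-and-tackle MA = number of supporting rope parts = 6.
Combined ideal MA = 2 × 5 × 6 = 60.
Actual MA = 60 × 0.68 = 40.8.
Effort = load / actual MA = 7231 / 40.8 = 177.23 N.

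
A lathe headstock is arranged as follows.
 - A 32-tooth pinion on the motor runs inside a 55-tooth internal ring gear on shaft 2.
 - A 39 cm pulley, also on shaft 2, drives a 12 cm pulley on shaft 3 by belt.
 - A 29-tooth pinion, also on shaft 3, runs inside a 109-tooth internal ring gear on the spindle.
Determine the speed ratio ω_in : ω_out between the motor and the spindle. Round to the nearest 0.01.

1.99

Each stage contributes driven/driver: internal gear 55/32 = 1.7188, belt 12/39 = 0.30769, internal gear 109/29 = 3.7586.
Overall: 1.7188 × 0.30769 × 3.7586 = 1.9877.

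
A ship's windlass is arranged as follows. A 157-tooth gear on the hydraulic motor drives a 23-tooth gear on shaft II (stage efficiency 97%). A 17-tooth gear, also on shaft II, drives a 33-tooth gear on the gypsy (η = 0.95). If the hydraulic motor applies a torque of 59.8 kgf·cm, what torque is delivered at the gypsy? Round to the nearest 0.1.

gear mesh 23/157 = 0.1465 → τ = 59.8·0.1465·0.97 = 8.4977 kgf·cm
gear mesh 33/17 = 1.9412 → τ = 8.4977·1.9412·0.95 = 15.671 kgf·cm

15.7 kgf·cm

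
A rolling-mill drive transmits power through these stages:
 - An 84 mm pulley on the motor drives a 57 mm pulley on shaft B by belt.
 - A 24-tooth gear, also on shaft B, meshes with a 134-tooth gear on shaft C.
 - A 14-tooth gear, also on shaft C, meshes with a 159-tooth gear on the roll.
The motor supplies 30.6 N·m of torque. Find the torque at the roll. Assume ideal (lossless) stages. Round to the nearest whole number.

1317 N·m

After the belt (57/84): 30.6 × 0.67857 = 20.764 N·m
After the gear mesh (134/24): 20.764 × 5.5833 = 115.93 N·m
After the gear mesh (159/14): 115.93 × 11.357 = 1316.7 N·m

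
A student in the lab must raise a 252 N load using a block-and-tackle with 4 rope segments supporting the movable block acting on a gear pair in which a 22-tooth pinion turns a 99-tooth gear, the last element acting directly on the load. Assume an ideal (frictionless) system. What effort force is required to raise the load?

Block-and-tackle MA = number of supporting rope parts = 4.
Gear pair MA = 99/22 = 4.5.
Combined ideal MA = 4 × 4.5 = 18.
Effort = load / MA = 252 / 18 = 14 N.

14 N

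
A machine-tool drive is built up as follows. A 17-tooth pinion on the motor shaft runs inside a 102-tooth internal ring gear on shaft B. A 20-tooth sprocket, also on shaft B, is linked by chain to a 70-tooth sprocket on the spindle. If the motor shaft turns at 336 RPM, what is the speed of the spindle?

16 RPM

the motor shaft → shaft B (internal gear, 102/17): 336 ÷ 6 = 56 RPM
shaft B → the spindle (chain, 70/20): 56 ÷ 3.5 = 16 RPM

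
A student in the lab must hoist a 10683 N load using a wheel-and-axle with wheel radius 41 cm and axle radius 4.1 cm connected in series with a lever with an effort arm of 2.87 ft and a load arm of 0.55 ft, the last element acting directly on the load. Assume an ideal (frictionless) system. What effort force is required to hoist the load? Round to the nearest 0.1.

204.7 N

Wheel-and-axle MA = R/r = 41/4.1 = 10.
Lever MA = effort arm / load arm = 2.87/0.55 = 5.2182.
Combined ideal MA = 10 × 5.2182 = 52.182.
Effort = load / MA = 10683 / 52.182 = 204.73 N.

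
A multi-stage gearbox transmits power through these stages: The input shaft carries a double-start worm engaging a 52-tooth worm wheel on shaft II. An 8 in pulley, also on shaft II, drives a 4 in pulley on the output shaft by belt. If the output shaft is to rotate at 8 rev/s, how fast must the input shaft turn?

Overall ratio R = 26 × 0.5 = 13.
Required input speed = output speed × R = 8 × 13 = 104 rev/s.

104 rev/s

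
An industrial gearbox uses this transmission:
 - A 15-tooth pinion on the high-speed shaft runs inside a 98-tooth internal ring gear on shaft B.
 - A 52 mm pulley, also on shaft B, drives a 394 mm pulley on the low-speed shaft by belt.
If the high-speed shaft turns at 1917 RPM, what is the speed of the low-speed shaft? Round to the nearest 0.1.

internal gear 98/15 = 6.5333 → 1917/6.5333 = 293.42 RPM
belt 394/52 = 7.5769 → 293.42/7.5769 = 38.725 RPM

38.7 RPM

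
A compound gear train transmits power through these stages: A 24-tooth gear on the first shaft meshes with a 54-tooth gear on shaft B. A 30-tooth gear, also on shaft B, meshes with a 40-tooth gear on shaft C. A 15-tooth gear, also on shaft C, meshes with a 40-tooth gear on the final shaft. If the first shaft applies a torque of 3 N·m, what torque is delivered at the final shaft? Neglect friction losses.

24 N·m

gear mesh 54/24 = 2.25 → τ = 3·2.25 = 6.75 N·m
gear mesh 40/30 = 1.3333 → τ = 6.75·1.3333 = 9 N·m
gear mesh 40/15 = 2.6667 → τ = 9·2.6667 = 24 N·m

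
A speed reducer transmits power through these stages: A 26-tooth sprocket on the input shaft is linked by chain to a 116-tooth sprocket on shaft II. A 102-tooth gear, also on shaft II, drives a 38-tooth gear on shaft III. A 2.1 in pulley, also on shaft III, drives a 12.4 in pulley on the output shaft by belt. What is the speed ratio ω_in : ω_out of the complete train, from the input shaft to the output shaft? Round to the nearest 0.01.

Each stage contributes driven/driver: chain 116/26 = 4.4615, gear mesh 38/102 = 0.37255, belt 12.4/2.1 = 5.9048.
Overall: 4.4615 × 0.37255 × 5.9048 = 9.8146.

9.81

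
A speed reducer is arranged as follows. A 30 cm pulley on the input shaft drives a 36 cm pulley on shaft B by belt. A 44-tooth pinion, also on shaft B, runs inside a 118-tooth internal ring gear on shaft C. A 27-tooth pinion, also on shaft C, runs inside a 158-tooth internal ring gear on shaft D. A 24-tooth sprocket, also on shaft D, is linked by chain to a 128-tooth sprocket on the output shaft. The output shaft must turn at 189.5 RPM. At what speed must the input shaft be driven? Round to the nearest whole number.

19033 RPM

Overall ratio R = 1.2 × 2.6818 × 5.8519 × 5.3333 = 100.44.
Required input speed = output speed × R = 189.5 × 100.44 = 19033 RPM.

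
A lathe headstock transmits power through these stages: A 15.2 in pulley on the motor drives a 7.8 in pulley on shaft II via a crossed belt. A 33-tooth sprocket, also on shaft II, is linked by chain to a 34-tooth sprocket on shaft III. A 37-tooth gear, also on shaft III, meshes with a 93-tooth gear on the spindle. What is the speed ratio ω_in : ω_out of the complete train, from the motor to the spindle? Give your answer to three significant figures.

Each stage contributes driven/driver: belt 7.8/15.2 = 0.51316, chain 34/33 = 1.0303, gear mesh 93/37 = 2.5135.
Overall: 0.51316 × 1.0303 × 2.5135 = 1.3289.

1.33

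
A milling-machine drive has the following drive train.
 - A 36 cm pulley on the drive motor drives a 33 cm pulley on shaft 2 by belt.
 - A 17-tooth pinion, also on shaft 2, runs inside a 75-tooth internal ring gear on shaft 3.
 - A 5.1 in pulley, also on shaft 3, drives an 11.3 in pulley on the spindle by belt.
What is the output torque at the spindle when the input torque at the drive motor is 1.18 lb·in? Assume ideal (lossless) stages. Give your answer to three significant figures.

10.6 lb·in

belt 33/36 = 0.91667 → τ = 1.18·0.91667 = 1.0817 lb·in
internal gear 75/17 = 4.4118 → τ = 1.0817·4.4118 = 4.7721 lb·in
belt 11.3/5.1 = 2.2157 → τ = 4.7721·2.2157 = 10.573 lb·in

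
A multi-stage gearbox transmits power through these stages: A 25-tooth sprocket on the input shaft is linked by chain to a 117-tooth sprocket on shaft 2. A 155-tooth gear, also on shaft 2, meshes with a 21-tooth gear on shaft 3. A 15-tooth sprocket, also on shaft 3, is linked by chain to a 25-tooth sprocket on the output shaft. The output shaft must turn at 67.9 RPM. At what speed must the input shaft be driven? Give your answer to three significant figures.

Overall ratio R = 4.68 × 0.13548 × 1.6667 = 1.0568.
Required input speed = output speed × R = 67.9 × 1.0568 = 71.755 RPM.

71.8 RPM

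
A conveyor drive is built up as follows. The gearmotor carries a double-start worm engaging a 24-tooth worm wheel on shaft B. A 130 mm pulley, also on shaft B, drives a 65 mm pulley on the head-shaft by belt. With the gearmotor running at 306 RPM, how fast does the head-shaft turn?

51 RPM

the gearmotor → shaft B (worm, 24/2): 306 ÷ 12 = 25.5 RPM
shaft B → the head-shaft (belt, 65/130): 25.5 ÷ 0.5 = 51 RPM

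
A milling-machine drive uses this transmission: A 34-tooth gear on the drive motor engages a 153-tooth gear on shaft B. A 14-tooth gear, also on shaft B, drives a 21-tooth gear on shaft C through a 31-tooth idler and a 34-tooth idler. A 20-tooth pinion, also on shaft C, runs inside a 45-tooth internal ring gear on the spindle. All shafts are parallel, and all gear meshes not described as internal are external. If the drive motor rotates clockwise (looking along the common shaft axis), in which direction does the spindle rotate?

clockwise

the drive motor → shaft B: external mesh, 1 reversal → CCW.
shaft B → shaft C: driver → idler → idler → driven is 3 external meshes, 3 reversals → CW.
shaft C → the spindle: internal mesh, same direction → CW.
4 reversals in total — an even number — so the spindle turns the same way as the drive motor.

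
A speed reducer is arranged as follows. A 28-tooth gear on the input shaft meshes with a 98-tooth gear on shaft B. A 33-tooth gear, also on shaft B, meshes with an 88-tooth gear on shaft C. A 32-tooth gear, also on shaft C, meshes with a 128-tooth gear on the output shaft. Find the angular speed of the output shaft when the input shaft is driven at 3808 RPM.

the input shaft → shaft B (gear mesh, 98/28): 3808 ÷ 3.5 = 1088 RPM
shaft B → shaft C (gear mesh, 88/33): 1088 ÷ 2.6667 = 408 RPM
shaft C → the output shaft (gear mesh, 128/32): 408 ÷ 4 = 102 RPM

102 RPM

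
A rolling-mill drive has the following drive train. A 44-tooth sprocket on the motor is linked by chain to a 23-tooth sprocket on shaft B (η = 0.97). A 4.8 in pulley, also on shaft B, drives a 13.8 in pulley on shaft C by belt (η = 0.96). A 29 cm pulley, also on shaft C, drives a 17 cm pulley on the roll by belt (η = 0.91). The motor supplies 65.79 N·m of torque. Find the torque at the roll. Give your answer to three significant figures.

chain 23/44 = 0.52273 → τ = 65.79·0.52273·0.97 = 33.359 N·m
belt 13.8/4.8 = 2.875 → τ = 33.359·2.875·0.96 = 92.07 N·m
belt 17/29 = 0.58621 → τ = 92.07·0.58621·0.91 = 49.114 N·m

49.1 N·m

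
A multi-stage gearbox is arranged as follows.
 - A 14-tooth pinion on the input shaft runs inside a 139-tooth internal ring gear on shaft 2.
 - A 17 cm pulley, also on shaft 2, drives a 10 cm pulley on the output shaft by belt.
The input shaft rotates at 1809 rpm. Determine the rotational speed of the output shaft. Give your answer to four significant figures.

309.7 rpm

Internal gear: ratio = 139/14 = 9.9286, so shaft 2 turns at 1809 / 9.9286 = 182.2 rpm.
Belt: ratio = 10/17 = 0.58824, so the output shaft turns at 182.2 / 0.58824 = 309.74 rpm.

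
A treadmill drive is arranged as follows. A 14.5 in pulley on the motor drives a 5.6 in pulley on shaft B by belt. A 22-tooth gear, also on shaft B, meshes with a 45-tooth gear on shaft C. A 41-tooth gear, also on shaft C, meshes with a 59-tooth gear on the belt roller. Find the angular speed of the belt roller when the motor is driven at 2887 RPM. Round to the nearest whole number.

2540 RPM

belt 5.6/14.5 = 0.38621 → 2887/0.38621 = 7475.3 RPM
gear mesh 45/22 = 2.0455 → 7475.3/2.0455 = 3654.6 RPM
gear mesh 59/41 = 1.439 → 3654.6/1.439 = 2539.6 RPM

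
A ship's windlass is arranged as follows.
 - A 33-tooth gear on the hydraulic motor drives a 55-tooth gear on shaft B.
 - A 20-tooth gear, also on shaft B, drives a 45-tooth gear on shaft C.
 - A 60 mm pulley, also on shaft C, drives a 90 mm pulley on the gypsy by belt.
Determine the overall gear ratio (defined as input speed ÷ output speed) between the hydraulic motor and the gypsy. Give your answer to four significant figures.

Each stage contributes driven/driver: gear mesh 55/33 = 1.6667, gear mesh 45/20 = 2.25, belt 90/60 = 1.5.
Overall: 1.6667 × 2.25 × 1.5 = 5.625.

5.625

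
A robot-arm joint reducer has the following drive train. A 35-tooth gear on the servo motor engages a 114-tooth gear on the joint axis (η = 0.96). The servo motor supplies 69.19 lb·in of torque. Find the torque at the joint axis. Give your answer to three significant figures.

216 lb·in

gear mesh 114/35 = 3.2571 → τ = 69.19·3.2571·0.96 = 216.35 lb·in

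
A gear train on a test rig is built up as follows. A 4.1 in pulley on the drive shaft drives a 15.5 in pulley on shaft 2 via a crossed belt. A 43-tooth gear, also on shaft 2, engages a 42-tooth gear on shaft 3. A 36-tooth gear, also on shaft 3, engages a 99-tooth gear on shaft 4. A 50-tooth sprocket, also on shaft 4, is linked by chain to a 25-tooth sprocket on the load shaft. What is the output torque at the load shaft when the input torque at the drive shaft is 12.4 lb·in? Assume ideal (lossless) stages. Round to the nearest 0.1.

belt 15.5/4.1 = 3.7805 → τ = 12.4·3.7805 = 46.878 lb·in
gear mesh 42/43 = 0.97674 → τ = 46.878·0.97674 = 45.788 lb·in
gear mesh 99/36 = 2.75 → τ = 45.788·2.75 = 125.92 lb·in
chain 25/50 = 0.5 → τ = 125.92·0.5 = 62.958 lb·in

63.0 lb·in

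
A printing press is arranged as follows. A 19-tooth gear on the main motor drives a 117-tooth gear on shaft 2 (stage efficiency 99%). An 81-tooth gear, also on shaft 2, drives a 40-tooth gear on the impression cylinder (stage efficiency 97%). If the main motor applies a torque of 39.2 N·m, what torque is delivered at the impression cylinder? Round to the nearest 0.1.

gear mesh 117/19 = 6.1579 → τ = 39.2·6.1579·0.99 = 238.98 N·m
gear mesh 40/81 = 0.49383 → τ = 238.98·0.49383·0.97 = 114.47 N·m

114.5 N·m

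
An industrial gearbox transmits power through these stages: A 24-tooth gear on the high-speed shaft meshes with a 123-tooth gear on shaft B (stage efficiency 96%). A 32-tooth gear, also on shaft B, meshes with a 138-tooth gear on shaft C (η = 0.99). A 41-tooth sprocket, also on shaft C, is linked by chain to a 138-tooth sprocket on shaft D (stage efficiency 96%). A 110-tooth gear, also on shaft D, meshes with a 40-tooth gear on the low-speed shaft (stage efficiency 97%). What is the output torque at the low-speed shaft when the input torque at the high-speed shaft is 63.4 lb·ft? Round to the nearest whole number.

After the gear mesh (123/24): 63.4 × 5.125 × 0.96 = 311.93 lb·ft
After the gear mesh (138/32): 311.93 × 4.3125 × 0.99 = 1331.7 lb·ft
After the chain (138/41): 1331.7 × 3.3659 × 0.96 = 4303.1 lb·ft
After the gear mesh (40/110): 4303.1 × 0.36364 × 0.97 = 1517.8 lb·ft

1518 lb·ft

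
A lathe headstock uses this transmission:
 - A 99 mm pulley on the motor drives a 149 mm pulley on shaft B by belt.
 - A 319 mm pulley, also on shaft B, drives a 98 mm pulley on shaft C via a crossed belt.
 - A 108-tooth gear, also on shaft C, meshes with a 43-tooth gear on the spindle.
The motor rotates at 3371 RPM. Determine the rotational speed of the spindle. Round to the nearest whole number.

the motor → shaft B (belt, 149/99): 3371 ÷ 1.5051 = 2239.8 RPM
shaft B → shaft C (belt, 98/319): 2239.8 ÷ 0.30721 = 7290.8 RPM
shaft C → the spindle (gear mesh, 43/108): 7290.8 ÷ 0.39815 = 18312 RPM

18312 RPM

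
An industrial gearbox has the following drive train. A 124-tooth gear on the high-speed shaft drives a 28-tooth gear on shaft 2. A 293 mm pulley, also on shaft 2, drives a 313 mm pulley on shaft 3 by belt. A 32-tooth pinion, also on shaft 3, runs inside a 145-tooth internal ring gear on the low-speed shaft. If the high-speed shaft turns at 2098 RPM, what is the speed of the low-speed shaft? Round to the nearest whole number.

the high-speed shaft → shaft 2 (gear mesh, 28/124): 2098 ÷ 0.22581 = 9291.1 RPM
shaft 2 → shaft 3 (belt, 313/293): 9291.1 ÷ 1.0683 = 8697.5 RPM
shaft 3 → the low-speed shaft (internal gear, 145/32): 8697.5 ÷ 4.5312 = 1919.4 RPM

1919 RPM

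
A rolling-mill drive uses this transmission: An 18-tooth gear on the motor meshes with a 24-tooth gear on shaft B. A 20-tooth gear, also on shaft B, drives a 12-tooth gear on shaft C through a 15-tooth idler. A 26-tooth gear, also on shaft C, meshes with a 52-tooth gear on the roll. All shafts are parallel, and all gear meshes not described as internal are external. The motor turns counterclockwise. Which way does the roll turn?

the motor → shaft B: external mesh, 1 reversal → CW.
shaft B → shaft C: driver → idler → driven is 2 external meshes, 2 reversals → CW.
shaft C → the roll: external mesh, 1 reversal → CCW.
4 reversals in total — an even number — so the roll turns the same way as the motor.

counterclockwise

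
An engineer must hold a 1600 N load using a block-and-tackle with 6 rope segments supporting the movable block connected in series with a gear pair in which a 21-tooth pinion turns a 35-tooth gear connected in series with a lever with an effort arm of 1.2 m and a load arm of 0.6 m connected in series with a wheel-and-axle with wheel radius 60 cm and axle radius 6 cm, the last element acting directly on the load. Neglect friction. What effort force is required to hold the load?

8 N

Block-and-tackle MA = number of supporting rope parts = 6.
Gear pair MA = 35/21 = 1.6667.
Lever MA = effort arm / load arm = 1.2/0.6 = 2.
Wheel-and-axle MA = R/r = 60/6 = 10.
Combined ideal MA = 6 × 1.6667 × 2 × 10 = 200.
Effort = load / MA = 1600 / 200 = 8 N.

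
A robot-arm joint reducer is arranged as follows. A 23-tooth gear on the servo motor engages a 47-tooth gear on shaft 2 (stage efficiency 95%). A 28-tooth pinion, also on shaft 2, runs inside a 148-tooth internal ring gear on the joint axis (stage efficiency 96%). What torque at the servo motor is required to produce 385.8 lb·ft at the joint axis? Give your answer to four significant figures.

Overall ratio R = 2.0435 × 5.2857 = 10.801; overall efficiency η = 0.95 × 0.96 = 0.9120.
Input torque = output torque / (R × η) = 385.8 / (10.801 × 0.9120) = 39.165 lb·ft.

39.16 lb·ft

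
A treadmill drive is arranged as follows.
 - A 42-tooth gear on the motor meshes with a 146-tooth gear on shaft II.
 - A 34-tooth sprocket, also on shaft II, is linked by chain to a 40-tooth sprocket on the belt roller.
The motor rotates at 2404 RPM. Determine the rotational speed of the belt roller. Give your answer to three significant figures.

588 RPM

the motor → shaft II (gear mesh, 146/42): 2404 ÷ 3.4762 = 691.56 RPM
shaft II → the belt roller (chain, 40/34): 691.56 ÷ 1.1765 = 587.83 RPM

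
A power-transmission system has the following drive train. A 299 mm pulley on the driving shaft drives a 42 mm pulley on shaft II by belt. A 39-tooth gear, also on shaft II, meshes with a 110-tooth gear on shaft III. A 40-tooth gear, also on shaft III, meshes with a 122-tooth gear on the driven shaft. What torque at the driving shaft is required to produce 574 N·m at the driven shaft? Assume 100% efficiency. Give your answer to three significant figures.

475 N·m

Overall ratio R = 0.14047 × 2.8205 × 3.05 = 1.2084.
Input torque = output torque / R = 574 / 1.2084 = 475.01 N·m.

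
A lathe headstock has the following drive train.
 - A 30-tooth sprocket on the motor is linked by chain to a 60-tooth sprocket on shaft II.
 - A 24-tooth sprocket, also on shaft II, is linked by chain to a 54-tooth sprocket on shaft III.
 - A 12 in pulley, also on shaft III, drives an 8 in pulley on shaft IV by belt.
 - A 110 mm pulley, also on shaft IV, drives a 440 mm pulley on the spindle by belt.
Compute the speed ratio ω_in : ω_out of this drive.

12

Each stage contributes driven/driver: chain 60/30 = 2, chain 54/24 = 2.25, belt 8/12 = 0.66667, belt 440/110 = 4.
Overall: 2 × 2.25 × 0.66667 × 4 = 12.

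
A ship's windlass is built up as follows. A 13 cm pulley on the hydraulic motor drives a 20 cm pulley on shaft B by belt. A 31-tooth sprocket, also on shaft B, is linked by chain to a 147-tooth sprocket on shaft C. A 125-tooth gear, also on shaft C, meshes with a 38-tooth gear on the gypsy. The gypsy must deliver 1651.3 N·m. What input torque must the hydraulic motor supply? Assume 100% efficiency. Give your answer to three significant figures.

745 N·m

Overall ratio R = 1.5385 × 4.7419 × 0.304 = 2.2178.
Input torque = output torque / R = 1651.3 / 2.2178 = 744.58 N·m.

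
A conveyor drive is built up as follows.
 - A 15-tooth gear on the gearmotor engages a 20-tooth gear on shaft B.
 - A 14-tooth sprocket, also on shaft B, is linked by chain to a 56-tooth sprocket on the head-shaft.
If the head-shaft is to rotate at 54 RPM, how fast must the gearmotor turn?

288 RPM

Overall ratio R = 1.3333 × 4 = 5.3333.
Required input speed = output speed × R = 54 × 5.3333 = 288 RPM.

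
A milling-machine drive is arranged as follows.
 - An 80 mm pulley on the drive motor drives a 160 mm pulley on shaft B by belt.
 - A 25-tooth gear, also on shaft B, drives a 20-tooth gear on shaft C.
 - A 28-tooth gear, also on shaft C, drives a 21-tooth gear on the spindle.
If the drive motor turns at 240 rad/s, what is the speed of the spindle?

belt 160/80 = 2 → 240/2 = 120 rad/s
gear mesh 20/25 = 0.8 → 120/0.8 = 150 rad/s
gear mesh 21/28 = 0.75 → 150/0.75 = 200 rad/s

200 rad/s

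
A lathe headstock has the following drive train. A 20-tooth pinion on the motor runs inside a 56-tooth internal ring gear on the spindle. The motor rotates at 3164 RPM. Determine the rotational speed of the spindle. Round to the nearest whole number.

1130 RPM

the motor → the spindle (internal gear, 56/20): 3164 ÷ 2.8 = 1130 RPM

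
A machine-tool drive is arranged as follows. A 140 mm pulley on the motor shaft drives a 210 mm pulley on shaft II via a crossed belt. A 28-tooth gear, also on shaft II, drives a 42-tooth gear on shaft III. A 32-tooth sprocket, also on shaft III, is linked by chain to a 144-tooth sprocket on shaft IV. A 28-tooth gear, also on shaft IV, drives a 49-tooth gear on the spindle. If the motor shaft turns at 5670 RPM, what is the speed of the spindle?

320 RPM

belt 210/140 = 1.5 → 5670/1.5 = 3780 RPM
gear mesh 42/28 = 1.5 → 3780/1.5 = 2520 RPM
chain 144/32 = 4.5 → 2520/4.5 = 560 RPM
gear mesh 49/28 = 1.75 → 560/1.75 = 320 RPM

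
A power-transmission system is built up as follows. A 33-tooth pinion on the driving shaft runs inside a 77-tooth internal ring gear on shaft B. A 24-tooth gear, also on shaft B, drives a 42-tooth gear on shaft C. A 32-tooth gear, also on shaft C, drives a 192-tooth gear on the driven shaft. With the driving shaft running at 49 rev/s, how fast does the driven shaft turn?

the driving shaft → shaft B (internal gear, 77/33): 49 ÷ 2.3333 = 21 rev/s
shaft B → shaft C (gear mesh, 42/24): 21 ÷ 1.75 = 12 rev/s
shaft C → the driven shaft (gear mesh, 192/32): 12 ÷ 6 = 2 rev/s

2 rev/s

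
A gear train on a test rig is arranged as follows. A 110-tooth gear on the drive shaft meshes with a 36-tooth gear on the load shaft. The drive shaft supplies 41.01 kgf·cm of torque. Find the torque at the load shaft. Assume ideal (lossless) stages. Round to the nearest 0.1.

gear mesh 36/110 = 0.32727 → τ = 41.01·0.32727 = 13.421 kgf·cm

13.4 kgf·cm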